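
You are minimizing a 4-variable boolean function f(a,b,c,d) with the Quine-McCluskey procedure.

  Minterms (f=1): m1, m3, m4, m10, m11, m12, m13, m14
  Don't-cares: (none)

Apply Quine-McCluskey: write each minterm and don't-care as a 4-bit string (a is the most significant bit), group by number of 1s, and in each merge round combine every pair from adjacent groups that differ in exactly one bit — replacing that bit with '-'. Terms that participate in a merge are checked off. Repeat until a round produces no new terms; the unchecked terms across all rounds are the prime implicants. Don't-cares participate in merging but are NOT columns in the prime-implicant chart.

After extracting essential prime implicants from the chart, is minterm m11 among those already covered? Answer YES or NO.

NO

size-2^0 implicants → 0001(✓)  0011(✓)  0100(✓)  1010(✓)  1011(✓)  1100(✓)  1101(✓)  1110(✓)
size-2^1 implicants → -011  -100  00-1  1-10  101-  11-0  110-
Unchecked terms (primes): -011, -100, 00-1, 1-10, 101-, 11-0, 110-
Minterm coverage:
  m1 ⊆ 00-1 [E]
  m3 ⊆ -011,00-1
  m4 ⊆ -100 [E]
  m10 ⊆ 1-10,101-
  m11 ⊆ -011,101-
  m12 ⊆ -100,11-0,110-
  m13 ⊆ 110- [E]
  m14 ⊆ 1-10,11-0
E = {-100, 00-1, 110-}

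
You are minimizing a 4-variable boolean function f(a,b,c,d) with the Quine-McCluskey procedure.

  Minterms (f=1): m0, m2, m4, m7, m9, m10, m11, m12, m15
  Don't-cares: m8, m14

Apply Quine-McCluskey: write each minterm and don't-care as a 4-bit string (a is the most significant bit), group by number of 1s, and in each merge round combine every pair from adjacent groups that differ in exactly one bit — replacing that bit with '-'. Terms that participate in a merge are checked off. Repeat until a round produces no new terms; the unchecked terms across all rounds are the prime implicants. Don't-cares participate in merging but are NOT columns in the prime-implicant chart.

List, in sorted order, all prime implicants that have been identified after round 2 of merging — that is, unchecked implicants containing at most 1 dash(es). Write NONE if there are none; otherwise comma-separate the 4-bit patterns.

[col 0] 0000*, 0010*, 0100*, 0111*, 1000*, 1001*, 1010*, 1011*, 1100*, 1110*, 1111*
[col 1] -000*, -010*, -100*, -111, 0-00*, 00-0*, 1-00*, 1-10*, 1-11*, 10-0*, 10-1*, 100-*, 101-*, 11-0*, 111-*
[col 2] --00, -0-0, 1--0, 1-1-, 10--
Prime implicants: --00, -0-0, -111, 1--0, 1-1-, 10--

-111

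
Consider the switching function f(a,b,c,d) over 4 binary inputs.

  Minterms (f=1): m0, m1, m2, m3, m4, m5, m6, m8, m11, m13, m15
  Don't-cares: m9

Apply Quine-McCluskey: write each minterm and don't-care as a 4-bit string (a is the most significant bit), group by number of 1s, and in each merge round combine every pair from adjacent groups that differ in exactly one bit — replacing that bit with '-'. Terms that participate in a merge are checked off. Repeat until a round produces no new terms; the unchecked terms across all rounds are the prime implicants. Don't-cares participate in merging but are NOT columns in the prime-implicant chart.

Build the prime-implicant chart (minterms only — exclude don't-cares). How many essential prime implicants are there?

size-2^0 implicants → 0000(✓)  0001(✓)  0010(✓)  0011(✓)  0100(✓)  0101(✓)  0110(✓)  1000(✓)  1001(✓)  1011(✓)  1101(✓)  1111(✓)
size-2^1 implicants → -000(✓)  -001(✓)  -011(✓)  -101(✓)  0-00(✓)  0-01(✓)  0-10(✓)  00-0(✓)  00-1(✓)  000-(✓)  001-(✓)  01-0(✓)  010-(✓)  1-01(✓)  1-11(✓)  10-1(✓)  100-(✓)  11-1(✓)
size-2^2 implicants → --01  -0-1  -00-  0--0  0-0-  00--  1--1
Unchecked terms (primes): --01, -0-1, -00-, 0--0, 0-0-, 00--, 1--1
Minterm coverage:
  m0 ⊆ -00-,0--0,0-0-,00--
  m1 ⊆ --01,-0-1,-00-,0-0-,00--
  m2 ⊆ 0--0,00--
  m3 ⊆ -0-1,00--
  m4 ⊆ 0--0,0-0-
  m5 ⊆ --01,0-0-
  m6 ⊆ 0--0 [E]
  m8 ⊆ -00- [E]
  m11 ⊆ -0-1,1--1
  m13 ⊆ --01,1--1
  m15 ⊆ 1--1 [E]
E = {-00-, 0--0, 1--1}

3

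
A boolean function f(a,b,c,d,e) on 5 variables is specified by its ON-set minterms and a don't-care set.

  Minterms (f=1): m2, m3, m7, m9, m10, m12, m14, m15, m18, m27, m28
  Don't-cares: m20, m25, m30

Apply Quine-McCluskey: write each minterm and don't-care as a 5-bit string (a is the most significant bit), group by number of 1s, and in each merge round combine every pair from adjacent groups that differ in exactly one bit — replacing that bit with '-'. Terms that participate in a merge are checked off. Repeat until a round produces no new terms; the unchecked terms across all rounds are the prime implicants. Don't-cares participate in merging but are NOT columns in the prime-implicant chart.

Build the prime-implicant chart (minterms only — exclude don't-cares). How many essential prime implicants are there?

[col 0] 00010*, 00011*, 00111*, 01001*, 01010*, 01100*, 01110*, 01111*, 10010*, 10100*, 11001*, 11011*, 11100*, 11110*
[col 1] -0010, -1001, -1100*, -1110*, 0-010, 0-111, 00-11, 0001-, 01-10, 011-0*, 0111-, 1-100, 110-1, 111-0*
[col 2] -11-0
Prime implicants: -0010, -1001, -11-0, 0-010, 0-111, 00-11, 0001-, 01-10, 0111-, 1-100, 110-1
PI chart (minterm → PIs covering it):
  2 | -0010,0-010,0001-
  3 | 00-11,0001-
  7 | 0-111,00-11
  9 | -1001  (sole → essential)
  10 | 0-010,01-10
  12 | -11-0  (sole → essential)
  14 | -11-0,01-10,0111-
  15 | 0-111,0111-
  18 | -0010  (sole → essential)
  27 | 110-1  (sole → essential)
  28 | -11-0,1-100
Essential prime implicants: -0010, -1001, -11-0, 110-1

4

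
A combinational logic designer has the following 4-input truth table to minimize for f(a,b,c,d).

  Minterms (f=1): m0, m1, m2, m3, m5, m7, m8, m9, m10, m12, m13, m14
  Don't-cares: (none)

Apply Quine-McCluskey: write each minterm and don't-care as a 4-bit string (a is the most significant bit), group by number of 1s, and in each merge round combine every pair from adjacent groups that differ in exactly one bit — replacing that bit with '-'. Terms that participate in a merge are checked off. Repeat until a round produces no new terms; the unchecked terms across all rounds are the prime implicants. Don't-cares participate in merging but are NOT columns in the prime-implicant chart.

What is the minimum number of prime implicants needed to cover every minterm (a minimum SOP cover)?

4

[col 0] 0000*, 0001*, 0010*, 0011*, 0101*, 0111*, 1000*, 1001*, 1010*, 1100*, 1101*, 1110*
[col 1] -000*, -001*, -010*, -101*, 0-01*, 0-11*, 00-0*, 00-1*, 000-*, 001-*, 01-1*, 1-00*, 1-01*, 1-10*, 10-0*, 100-*, 11-0*, 110-*
[col 2] --01, -0-0, -00-, 0--1, 00--, 1--0, 1-0-
Prime implicants: --01, -0-0, -00-, 0--1, 00--, 1--0, 1-0-
PI chart (minterm → PIs covering it):
  0 | -0-0,-00-,00--
  1 | --01,-00-,0--1,00--
  2 | -0-0,00--
  3 | 0--1,00--
  5 | --01,0--1
  7 | 0--1  (sole → essential)
  8 | -0-0,-00-,1--0,1-0-
  9 | --01,-00-,1-0-
  10 | -0-0,1--0
  12 | 1--0,1-0-
  13 | --01,1-0-
  14 | 1--0  (sole → essential)
Essential prime implicants: 0--1, 1--0
Petrick residual → --01, -0-0
Minimum SOP uses 4 PIs: c'd + b'd' + a'd + ad'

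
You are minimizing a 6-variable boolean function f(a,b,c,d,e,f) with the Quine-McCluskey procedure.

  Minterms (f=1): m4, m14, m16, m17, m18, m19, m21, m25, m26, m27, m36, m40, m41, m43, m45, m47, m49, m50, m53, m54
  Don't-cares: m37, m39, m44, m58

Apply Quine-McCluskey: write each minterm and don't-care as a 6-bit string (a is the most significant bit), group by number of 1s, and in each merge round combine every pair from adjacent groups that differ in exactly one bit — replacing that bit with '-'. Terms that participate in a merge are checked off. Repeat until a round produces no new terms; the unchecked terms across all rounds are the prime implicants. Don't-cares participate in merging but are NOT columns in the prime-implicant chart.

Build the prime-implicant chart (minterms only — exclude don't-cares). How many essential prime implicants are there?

Round 0: 000100✓ 001110 010000✓ 010001✓ 010010✓ 010011✓ 010101✓ 011001✓ 011010✓ 011011✓ 100100✓ 100101✓ 100111✓ 101000✓ 101001✓ 101011✓ 101100✓ 101101✓ 101111✓ 110001✓ 110010✓ 110101✓ 110110✓ 111010✓
Round 1: -00100 -10001✓ -10010✓ -10101✓ -11010✓ 01-001✓ 01-010✓ 01-011✓ 010-01✓ 0100-0✓ 0100-1✓ 01000-✓ 01001-✓ 0110-1✓ 01101-✓ 1-0101 10-100✓ 10-101✓ 10-111✓ 1001-1✓ 10010-✓ 101-00✓ 101-01✓ 101-11✓ 1010-1✓ 10100-✓ 1011-1✓ 10110-✓ 11-010✓ 110-01✓ 110-10
Round 2: -1-010 -10-01 01-0-1 01-01- 0100-- 10-1-1 10-10- 101--1 101-0-
PIs = {-00100, -1-010, -10-01, 001110, 01-0-1, 01-01-, 0100--, 1-0101, 10-1-1, 10-10-, 101--1, 101-0-, 110-10}
Coverage chart:
  m4: -00100 ←essential
  m14: 001110 ←essential
  m16: 0100-- ←essential
  m17: -10-01,01-0-1,0100--
  m18: -1-010,01-01-,0100--
  m19: 01-0-1,01-01-,0100--
  m21: -10-01 ←essential
  m25: 01-0-1 ←essential
  m26: -1-010,01-01-
  m27: 01-0-1,01-01-
  m36: -00100,10-10-
  m40: 101-0- ←essential
  m41: 101--1,101-0-
  m43: 101--1 ←essential
  m45: 10-1-1,10-10-,101--1,101-0-
  m47: 10-1-1,101--1
  m49: -10-01 ←essential
  m50: -1-010,110-10
  m53: -10-01,1-0101
  m54: 110-10 ←essential
Essential: -00100, -10-01, 001110, 01-0-1, 0100--, 101--1, 101-0-, 110-10

8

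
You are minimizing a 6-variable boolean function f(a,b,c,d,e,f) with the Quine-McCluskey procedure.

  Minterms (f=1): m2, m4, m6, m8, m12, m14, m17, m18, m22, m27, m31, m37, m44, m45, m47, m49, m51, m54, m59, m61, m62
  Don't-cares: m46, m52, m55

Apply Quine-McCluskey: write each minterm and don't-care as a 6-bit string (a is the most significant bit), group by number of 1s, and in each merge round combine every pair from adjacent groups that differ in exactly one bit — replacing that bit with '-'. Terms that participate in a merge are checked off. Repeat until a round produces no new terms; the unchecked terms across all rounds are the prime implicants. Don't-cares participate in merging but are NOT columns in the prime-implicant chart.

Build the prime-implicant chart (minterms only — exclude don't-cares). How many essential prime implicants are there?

8

[col 0] 000010*, 000100*, 000110*, 001000*, 001100*, 001110*, 010001*, 010010*, 010110*, 011011*, 011111*, 100101*, 101100*, 101101*, 101110*, 101111*, 110001*, 110011*, 110100*, 110110*, 110111*, 111011*, 111101*, 111110*
[col 1] -01100*, -01110*, -10001, -10110, -11011, 0-0010*, 0-0110*, 00-100*, 00-110*, 000-10*, 0001-0*, 001-00, 0011-0*, 010-10*, 011-11, 1-1101, 1-1110, 10-101, 1011-0*, 1011-1*, 10110-*, 10111-*, 11-011, 11-110, 110-11, 1100-1, 1101-0, 11011-
[col 2] -011-0, 0-0-10, 00-1-0, 1011--
Prime implicants: -011-0, -10001, -10110, -11011, 0-0-10, 00-1-0, 001-00, 011-11, 1-1101, 1-1110, 10-101, 1011--, 11-011, 11-110, 110-11, 1100-1, 1101-0, 11011-
PI chart (minterm → PIs covering it):
  2 | 0-0-10  (sole → essential)
  4 | 00-1-0  (sole → essential)
  6 | 0-0-10,00-1-0
  8 | 001-00  (sole → essential)
  12 | -011-0,00-1-0,001-00
  14 | -011-0,00-1-0
  17 | -10001  (sole → essential)
  18 | 0-0-10  (sole → essential)
  22 | -10110,0-0-10
  27 | -11011,011-11
  31 | 011-11  (sole → essential)
  37 | 10-101  (sole → essential)
  44 | -011-0,1011--
  45 | 1-1101,10-101,1011--
  47 | 1011--  (sole → essential)
  49 | -10001,1100-1
  51 | 11-011,110-11,1100-1
  54 | -10110,11-110,1101-0,11011-
  59 | -11011,11-011
  61 | 1-1101  (sole → essential)
  62 | 1-1110,11-110
Essential prime implicants: -10001, 0-0-10, 00-1-0, 001-00, 011-11, 1-1101, 10-101, 1011--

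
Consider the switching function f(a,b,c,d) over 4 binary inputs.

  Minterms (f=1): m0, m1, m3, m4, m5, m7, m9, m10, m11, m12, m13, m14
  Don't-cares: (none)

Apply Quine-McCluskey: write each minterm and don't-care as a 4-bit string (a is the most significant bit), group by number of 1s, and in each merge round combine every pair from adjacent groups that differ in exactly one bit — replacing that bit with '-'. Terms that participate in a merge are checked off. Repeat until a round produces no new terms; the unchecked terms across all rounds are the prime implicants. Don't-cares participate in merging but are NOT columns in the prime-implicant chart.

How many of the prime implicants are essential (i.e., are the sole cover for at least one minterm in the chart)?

size-2^0 implicants → 0000(✓)  0001(✓)  0011(✓)  0100(✓)  0101(✓)  0111(✓)  1001(✓)  1010(✓)  1011(✓)  1100(✓)  1101(✓)  1110(✓)
size-2^1 implicants → -001(✓)  -011(✓)  -100(✓)  -101(✓)  0-00(✓)  0-01(✓)  0-11(✓)  00-1(✓)  000-(✓)  01-1(✓)  010-(✓)  1-01(✓)  1-10  10-1(✓)  101-  11-0  110-(✓)
size-2^2 implicants → --01  -0-1  -10-  0--1  0-0-
Unchecked terms (primes): --01, -0-1, -10-, 0--1, 0-0-, 1-10, 101-, 11-0
Minterm coverage:
  m0 ⊆ 0-0- [E]
  m1 ⊆ --01,-0-1,0--1,0-0-
  m3 ⊆ -0-1,0--1
  m4 ⊆ -10-,0-0-
  m5 ⊆ --01,-10-,0--1,0-0-
  m7 ⊆ 0--1 [E]
  m9 ⊆ --01,-0-1
  m10 ⊆ 1-10,101-
  m11 ⊆ -0-1,101-
  m12 ⊆ -10-,11-0
  m13 ⊆ --01,-10-
  m14 ⊆ 1-10,11-0
E = {0--1, 0-0-}

2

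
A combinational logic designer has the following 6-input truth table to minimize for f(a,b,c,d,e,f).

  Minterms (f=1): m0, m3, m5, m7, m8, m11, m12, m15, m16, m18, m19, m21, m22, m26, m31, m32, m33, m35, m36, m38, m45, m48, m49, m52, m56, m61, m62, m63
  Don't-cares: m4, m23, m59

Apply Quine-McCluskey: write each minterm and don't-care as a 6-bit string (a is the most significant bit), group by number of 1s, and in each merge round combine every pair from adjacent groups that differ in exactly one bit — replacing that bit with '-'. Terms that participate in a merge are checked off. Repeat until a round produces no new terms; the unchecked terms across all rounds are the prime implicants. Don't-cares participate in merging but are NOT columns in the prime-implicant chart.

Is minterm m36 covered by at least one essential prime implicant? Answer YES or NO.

[col 0] 000000*, 000011*, 000100*, 000101*, 000111*, 001000*, 001011*, 001100*, 001111*, 010000*, 010010*, 010011*, 010101*, 010110*, 010111*, 011010*, 011111*, 100000*, 100001*, 100011*, 100100*, 100110*, 101101*, 110000*, 110001*, 110100*, 111000*, 111011*, 111101*, 111110*, 111111*
[col 1] -00000*, -00011, -00100*, -10000*, -11111, 0-0000*, 0-0011*, 0-0101*, 0-0111*, 0-1111*, 00-000*, 00-011*, 00-100*, 00-111*, 000-00*, 000-11*, 0001-1*, 00010-, 001-00*, 001-11*, 01-010, 01-111*, 010-10*, 010-11*, 0100-0, 01001-*, 0101-1*, 01011-*, 1-0000*, 1-0001*, 1-0100*, 1-1101, 100-00*, 1000-1, 10000-*, 1001-0, 11-000, 110-00*, 11000-*, 111-11, 1111-1, 11111-
[col 2] --0000, -00-00, 0--111, 0-0-11, 0-01-1, 00--00, 00--11, 010-1-, 1-0-00, 1-000-
Prime implicants: --0000, -00-00, -00011, -11111, 0--111, 0-0-11, 0-01-1, 00--00, 00--11, 00010-, 01-010, 010-1-, 0100-0, 1-0-00, 1-000-, 1-1101, 1000-1, 1001-0, 11-000, 111-11, 1111-1, 11111-
PI chart (minterm → PIs covering it):
  0 | --0000,-00-00,00--00
  3 | -00011,0-0-11,00--11
  5 | 0-01-1,00010-
  7 | 0--111,0-0-11,0-01-1,00--11
  8 | 00--00  (sole → essential)
  11 | 00--11  (sole → essential)
  12 | 00--00  (sole → essential)
  15 | 0--111,00--11
  16 | --0000,0100-0
  18 | 01-010,010-1-,0100-0
  19 | 0-0-11,010-1-
  21 | 0-01-1  (sole → essential)
  22 | 010-1-  (sole → essential)
  26 | 01-010  (sole → essential)
  31 | -11111,0--111
  32 | --0000,-00-00,1-0-00,1-000-
  33 | 1-000-,1000-1
  35 | -00011,1000-1
  36 | -00-00,1-0-00,1001-0
  38 | 1001-0  (sole → essential)
  45 | 1-1101  (sole → essential)
  48 | --0000,1-0-00,1-000-,11-000
  49 | 1-000-  (sole → essential)
  52 | 1-0-00  (sole → essential)
  56 | 11-000  (sole → essential)
  61 | 1-1101,1111-1
  62 | 11111-  (sole → essential)
  63 | -11111,111-11,1111-1,11111-
Essential prime implicants: 0-01-1, 00--00, 00--11, 01-010, 010-1-, 1-0-00, 1-000-, 1-1101, 1001-0, 11-000, 11111-

YES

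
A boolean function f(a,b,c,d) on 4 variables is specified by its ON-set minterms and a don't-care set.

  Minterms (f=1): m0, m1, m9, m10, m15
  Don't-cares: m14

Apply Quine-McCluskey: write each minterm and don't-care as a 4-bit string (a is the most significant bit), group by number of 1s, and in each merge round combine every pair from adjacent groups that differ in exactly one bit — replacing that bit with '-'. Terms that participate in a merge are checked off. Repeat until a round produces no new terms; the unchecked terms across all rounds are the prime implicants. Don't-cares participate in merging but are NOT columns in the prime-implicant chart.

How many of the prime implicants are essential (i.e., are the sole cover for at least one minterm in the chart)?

Round 0: 0000✓ 0001✓ 1001✓ 1010✓ 1110✓ 1111✓
Round 1: -001 000- 1-10 111-
PIs = {-001, 000-, 1-10, 111-}
Coverage chart:
  m0: 000- ←essential
  m1: -001,000-
  m9: -001 ←essential
  m10: 1-10 ←essential
  m15: 111- ←essential
Essential: -001, 000-, 1-10, 111-

4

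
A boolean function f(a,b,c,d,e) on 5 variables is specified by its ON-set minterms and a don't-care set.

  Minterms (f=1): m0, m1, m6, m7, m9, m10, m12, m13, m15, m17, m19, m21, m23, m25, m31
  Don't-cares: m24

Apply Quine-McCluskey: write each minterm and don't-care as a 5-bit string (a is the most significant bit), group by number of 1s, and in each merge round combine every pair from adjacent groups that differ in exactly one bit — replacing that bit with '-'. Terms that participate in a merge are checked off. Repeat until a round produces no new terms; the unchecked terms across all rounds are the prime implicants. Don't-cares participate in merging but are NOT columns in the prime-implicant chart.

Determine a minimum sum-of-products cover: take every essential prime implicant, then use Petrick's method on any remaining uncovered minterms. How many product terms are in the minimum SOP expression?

7

Round 0: 00000✓ 00001✓ 00110✓ 00111✓ 01001✓ 01010 01100✓ 01101✓ 01111✓ 10001✓ 10011✓ 10101✓ 10111✓ 11000✓ 11001✓ 11111✓
Round 1: -0001✓ -0111✓ -1001✓ -1111✓ 0-001✓ 0-111✓ 0000- 0011- 01-01 011-1 0110- 1-001✓ 1-111✓ 10-01✓ 10-11✓ 100-1✓ 101-1✓ 1100-
Round 2: --001 --111 10--1
PIs = {--001, --111, 0000-, 0011-, 01-01, 01010, 011-1, 0110-, 10--1, 1100-}
Coverage chart:
  m0: 0000- ←essential
  m1: --001,0000-
  m6: 0011- ←essential
  m7: --111,0011-
  m9: --001,01-01
  m10: 01010 ←essential
  m12: 0110- ←essential
  m13: 01-01,011-1,0110-
  m15: --111,011-1
  m17: --001,10--1
  m19: 10--1 ←essential
  m21: 10--1 ←essential
  m23: --111,10--1
  m25: --001,1100-
  m31: --111 ←essential
Essential: --111, 0000-, 0011-, 01010, 0110-, 10--1
Petrick residual → --001
Min cover (7 terms): c'd'e + cde + a'b'c'd' + a'b'cd + a'bc'de' + a'bcd' + ab'e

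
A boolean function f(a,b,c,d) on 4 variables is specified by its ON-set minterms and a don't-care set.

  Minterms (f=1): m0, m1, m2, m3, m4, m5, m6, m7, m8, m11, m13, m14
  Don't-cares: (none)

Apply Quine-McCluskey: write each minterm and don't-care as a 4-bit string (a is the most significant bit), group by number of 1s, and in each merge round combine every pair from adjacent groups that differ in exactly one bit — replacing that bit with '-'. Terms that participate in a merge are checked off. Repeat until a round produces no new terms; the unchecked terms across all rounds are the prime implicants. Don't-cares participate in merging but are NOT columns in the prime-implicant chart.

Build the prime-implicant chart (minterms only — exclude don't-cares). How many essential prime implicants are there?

5

Round 0: 0000✓ 0001✓ 0010✓ 0011✓ 0100✓ 0101✓ 0110✓ 0111✓ 1000✓ 1011✓ 1101✓ 1110✓
Round 1: -000 -011 -101 -110 0-00✓ 0-01✓ 0-10✓ 0-11✓ 00-0✓ 00-1✓ 000-✓ 001-✓ 01-0✓ 01-1✓ 010-✓ 011-✓
Round 2: 0--0✓ 0--1✓ 0-0-✓ 0-1-✓ 00--✓ 01--✓
Round 3: 0---
PIs = {-000, -011, -101, -110, 0---}
Coverage chart:
  m0: -000,0---
  m1: 0--- ←essential
  m2: 0--- ←essential
  m3: -011,0---
  m4: 0--- ←essential
  m5: -101,0---
  m6: -110,0---
  m7: 0--- ←essential
  m8: -000 ←essential
  m11: -011 ←essential
  m13: -101 ←essential
  m14: -110 ←essential
Essential: -000, -011, -101, -110, 0---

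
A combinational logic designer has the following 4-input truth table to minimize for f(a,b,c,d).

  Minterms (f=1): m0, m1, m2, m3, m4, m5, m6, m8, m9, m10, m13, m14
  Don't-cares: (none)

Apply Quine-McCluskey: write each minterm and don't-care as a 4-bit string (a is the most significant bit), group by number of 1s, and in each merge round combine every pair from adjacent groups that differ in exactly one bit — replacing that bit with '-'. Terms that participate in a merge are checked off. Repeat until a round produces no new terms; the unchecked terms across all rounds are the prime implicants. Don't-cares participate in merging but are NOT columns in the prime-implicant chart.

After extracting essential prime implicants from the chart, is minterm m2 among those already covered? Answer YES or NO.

[col 0] 0000*, 0001*, 0010*, 0011*, 0100*, 0101*, 0110*, 1000*, 1001*, 1010*, 1101*, 1110*
[col 1] -000*, -001*, -010*, -101*, -110*, 0-00*, 0-01*, 0-10*, 00-0*, 00-1*, 000-*, 001-*, 01-0*, 010-*, 1-01*, 1-10*, 10-0*, 100-*
[col 2] --01, --10, -0-0, -00-, 0--0, 0-0-, 00--
Prime implicants: --01, --10, -0-0, -00-, 0--0, 0-0-, 00--
PI chart (minterm → PIs covering it):
  0 | -0-0,-00-,0--0,0-0-,00--
  1 | --01,-00-,0-0-,00--
  2 | --10,-0-0,0--0,00--
  3 | 00--  (sole → essential)
  4 | 0--0,0-0-
  5 | --01,0-0-
  6 | --10,0--0
  8 | -0-0,-00-
  9 | --01,-00-
  10 | --10,-0-0
  13 | --01  (sole → essential)
  14 | --10  (sole → essential)
Essential prime implicants: --01, --10, 00--

YES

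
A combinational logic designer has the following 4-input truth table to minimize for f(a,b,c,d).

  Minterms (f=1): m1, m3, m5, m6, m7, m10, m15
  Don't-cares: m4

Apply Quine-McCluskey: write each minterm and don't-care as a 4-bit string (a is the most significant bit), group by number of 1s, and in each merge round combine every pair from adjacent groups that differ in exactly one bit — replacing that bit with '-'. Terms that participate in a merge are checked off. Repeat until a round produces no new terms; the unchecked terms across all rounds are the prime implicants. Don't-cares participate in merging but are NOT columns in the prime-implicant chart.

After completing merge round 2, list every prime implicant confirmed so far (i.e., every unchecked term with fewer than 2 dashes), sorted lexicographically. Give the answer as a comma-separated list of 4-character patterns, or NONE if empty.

size-2^0 implicants → 0001(✓)  0011(✓)  0100(✓)  0101(✓)  0110(✓)  0111(✓)  1010  1111(✓)
size-2^1 implicants → -111  0-01(✓)  0-11(✓)  00-1(✓)  01-0(✓)  01-1(✓)  010-(✓)  011-(✓)
size-2^2 implicants → 0--1  01--
Unchecked terms (primes): -111, 0--1, 01--, 1010

-111, 1010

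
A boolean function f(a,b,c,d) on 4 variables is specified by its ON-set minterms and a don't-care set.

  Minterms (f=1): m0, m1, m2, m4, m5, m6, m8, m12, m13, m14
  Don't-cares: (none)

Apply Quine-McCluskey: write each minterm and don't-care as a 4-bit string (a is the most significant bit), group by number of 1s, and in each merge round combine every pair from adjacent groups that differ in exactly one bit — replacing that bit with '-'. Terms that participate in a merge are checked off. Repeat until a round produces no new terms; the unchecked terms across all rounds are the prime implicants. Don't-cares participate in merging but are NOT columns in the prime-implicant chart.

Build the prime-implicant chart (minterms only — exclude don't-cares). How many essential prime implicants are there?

5

[col 0] 0000*, 0001*, 0010*, 0100*, 0101*, 0110*, 1000*, 1100*, 1101*, 1110*
[col 1] -000*, -100*, -101*, -110*, 0-00*, 0-01*, 0-10*, 00-0*, 000-*, 01-0*, 010-*, 1-00*, 11-0*, 110-*
[col 2] --00, -1-0, -10-, 0--0, 0-0-
Prime implicants: --00, -1-0, -10-, 0--0, 0-0-
PI chart (minterm → PIs covering it):
  0 | --00,0--0,0-0-
  1 | 0-0-  (sole → essential)
  2 | 0--0  (sole → essential)
  4 | --00,-1-0,-10-,0--0,0-0-
  5 | -10-,0-0-
  6 | -1-0,0--0
  8 | --00  (sole → essential)
  12 | --00,-1-0,-10-
  13 | -10-  (sole → essential)
  14 | -1-0  (sole → essential)
Essential prime implicants: --00, -1-0, -10-, 0--0, 0-0-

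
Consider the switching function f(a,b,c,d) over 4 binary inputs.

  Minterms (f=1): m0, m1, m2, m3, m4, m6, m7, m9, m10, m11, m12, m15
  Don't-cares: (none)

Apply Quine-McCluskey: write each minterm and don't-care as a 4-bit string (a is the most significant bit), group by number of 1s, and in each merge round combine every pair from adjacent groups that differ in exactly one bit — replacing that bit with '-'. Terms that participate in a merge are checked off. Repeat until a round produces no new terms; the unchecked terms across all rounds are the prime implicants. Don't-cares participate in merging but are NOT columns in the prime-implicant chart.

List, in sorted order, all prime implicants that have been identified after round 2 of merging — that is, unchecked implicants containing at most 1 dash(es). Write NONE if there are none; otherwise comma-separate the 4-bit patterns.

-100

[col 0] 0000*, 0001*, 0010*, 0011*, 0100*, 0110*, 0111*, 1001*, 1010*, 1011*, 1100*, 1111*
[col 1] -001*, -010*, -011*, -100, -111*, 0-00*, 0-10*, 0-11*, 00-0*, 00-1*, 000-*, 001-*, 01-0*, 011-*, 1-11*, 10-1*, 101-*
[col 2] --11, -0-1, -01-, 0--0, 0-1-, 00--
Prime implicants: --11, -0-1, -01-, -100, 0--0, 0-1-, 00--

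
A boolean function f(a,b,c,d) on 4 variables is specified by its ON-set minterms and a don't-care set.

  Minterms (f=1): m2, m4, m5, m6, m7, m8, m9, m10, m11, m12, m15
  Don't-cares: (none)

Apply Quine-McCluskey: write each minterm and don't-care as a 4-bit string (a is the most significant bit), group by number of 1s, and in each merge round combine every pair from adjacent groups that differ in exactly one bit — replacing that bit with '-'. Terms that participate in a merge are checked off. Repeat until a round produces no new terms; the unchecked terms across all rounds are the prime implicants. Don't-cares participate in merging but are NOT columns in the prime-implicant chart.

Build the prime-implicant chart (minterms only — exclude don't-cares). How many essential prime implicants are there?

size-2^0 implicants → 0010(✓)  0100(✓)  0101(✓)  0110(✓)  0111(✓)  1000(✓)  1001(✓)  1010(✓)  1011(✓)  1100(✓)  1111(✓)
size-2^1 implicants → -010  -100  -111  0-10  01-0(✓)  01-1(✓)  010-(✓)  011-(✓)  1-00  1-11  10-0(✓)  10-1(✓)  100-(✓)  101-(✓)
size-2^2 implicants → 01--  10--
Unchecked terms (primes): -010, -100, -111, 0-10, 01--, 1-00, 1-11, 10--
Minterm coverage:
  m2 ⊆ -010,0-10
  m4 ⊆ -100,01--
  m5 ⊆ 01-- [E]
  m6 ⊆ 0-10,01--
  m7 ⊆ -111,01--
  m8 ⊆ 1-00,10--
  m9 ⊆ 10-- [E]
  m10 ⊆ -010,10--
  m11 ⊆ 1-11,10--
  m12 ⊆ -100,1-00
  m15 ⊆ -111,1-11
E = {01--, 10--}

2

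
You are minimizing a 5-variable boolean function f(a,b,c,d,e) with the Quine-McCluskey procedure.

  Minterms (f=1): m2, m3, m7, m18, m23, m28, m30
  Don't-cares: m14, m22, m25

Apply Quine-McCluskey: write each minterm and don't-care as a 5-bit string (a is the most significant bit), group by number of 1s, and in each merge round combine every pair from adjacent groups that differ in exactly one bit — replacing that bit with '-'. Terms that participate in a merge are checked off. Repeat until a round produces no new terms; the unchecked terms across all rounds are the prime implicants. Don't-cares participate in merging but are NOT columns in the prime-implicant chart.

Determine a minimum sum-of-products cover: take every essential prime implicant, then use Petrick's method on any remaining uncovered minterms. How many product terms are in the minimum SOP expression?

size-2^0 implicants → 00010(✓)  00011(✓)  00111(✓)  01110(✓)  10010(✓)  10110(✓)  10111(✓)  11001  11100(✓)  11110(✓)
size-2^1 implicants → -0010  -0111  -1110  00-11  0001-  1-110  10-10  1011-  111-0
Unchecked terms (primes): -0010, -0111, -1110, 00-11, 0001-, 1-110, 10-10, 1011-, 11001, 111-0
Minterm coverage:
  m2 ⊆ -0010,0001-
  m3 ⊆ 00-11,0001-
  m7 ⊆ -0111,00-11
  m18 ⊆ -0010,10-10
  m23 ⊆ -0111,1011-
  m28 ⊆ 111-0 [E]
  m30 ⊆ -1110,1-110,111-0
E = {111-0}
Petrick residual → -0010, -0111, 00-11
Cover = b'c'de' + b'cde + a'b'de + abce'  |cover|=4

4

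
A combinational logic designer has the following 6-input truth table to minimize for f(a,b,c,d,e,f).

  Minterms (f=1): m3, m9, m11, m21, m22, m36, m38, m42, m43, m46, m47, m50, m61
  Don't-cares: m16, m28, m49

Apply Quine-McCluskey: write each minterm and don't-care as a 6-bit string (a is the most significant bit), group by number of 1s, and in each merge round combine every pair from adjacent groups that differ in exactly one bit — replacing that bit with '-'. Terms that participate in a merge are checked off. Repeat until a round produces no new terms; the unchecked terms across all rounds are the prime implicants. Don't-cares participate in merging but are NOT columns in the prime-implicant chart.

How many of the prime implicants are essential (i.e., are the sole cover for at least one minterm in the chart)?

Round 0: 000011✓ 001001✓ 001011✓ 010000 010101 010110 011100 100100✓ 100110✓ 101010✓ 101011✓ 101110✓ 101111✓ 110001 110010 111101
Round 1: -01011 00-011 0010-1 10-110 1001-0 101-10✓ 101-11✓ 10101-✓ 10111-✓
Round 2: 101-1-
PIs = {-01011, 00-011, 0010-1, 010000, 010101, 010110, 011100, 10-110, 1001-0, 101-1-, 110001, 110010, 111101}
Coverage chart:
  m3: 00-011 ←essential
  m9: 0010-1 ←essential
  m11: -01011,00-011,0010-1
  m21: 010101 ←essential
  m22: 010110 ←essential
  m36: 1001-0 ←essential
  m38: 10-110,1001-0
  m42: 101-1- ←essential
  m43: -01011,101-1-
  m46: 10-110,101-1-
  m47: 101-1- ←essential
  m50: 110010 ←essential
  m61: 111101 ←essential
Essential: 00-011, 0010-1, 010101, 010110, 1001-0, 101-1-, 110010, 111101

8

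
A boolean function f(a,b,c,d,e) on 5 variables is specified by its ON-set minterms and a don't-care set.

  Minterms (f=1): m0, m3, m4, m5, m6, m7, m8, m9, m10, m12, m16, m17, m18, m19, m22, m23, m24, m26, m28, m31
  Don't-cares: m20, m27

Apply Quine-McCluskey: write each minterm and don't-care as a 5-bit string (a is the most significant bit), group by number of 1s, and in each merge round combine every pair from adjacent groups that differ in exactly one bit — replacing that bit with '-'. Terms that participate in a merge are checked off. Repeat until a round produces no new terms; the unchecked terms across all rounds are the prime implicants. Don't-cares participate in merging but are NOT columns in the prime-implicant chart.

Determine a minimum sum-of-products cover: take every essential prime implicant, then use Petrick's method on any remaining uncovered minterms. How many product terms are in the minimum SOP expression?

8

size-2^0 implicants → 00000(✓)  00011(✓)  00100(✓)  00101(✓)  00110(✓)  00111(✓)  01000(✓)  01001(✓)  01010(✓)  01100(✓)  10000(✓)  10001(✓)  10010(✓)  10011(✓)  10100(✓)  10110(✓)  10111(✓)  11000(✓)  11010(✓)  11011(✓)  11100(✓)  11111(✓)
size-2^1 implicants → -0000(✓)  -0011(✓)  -0100(✓)  -0110(✓)  -0111(✓)  -1000(✓)  -1010(✓)  -1100(✓)  0-000(✓)  0-100(✓)  00-00(✓)  00-11(✓)  001-0(✓)  001-1(✓)  0010-(✓)  0011-(✓)  01-00(✓)  010-0(✓)  0100-  1-000(✓)  1-010(✓)  1-011(✓)  1-100(✓)  1-111(✓)  10-00(✓)  10-10(✓)  10-11(✓)  100-0(✓)  100-1(✓)  1000-(✓)  1001-(✓)  101-0(✓)  1011-(✓)  11-00(✓)  11-11(✓)  110-0(✓)  1101-(✓)
size-2^2 implicants → --000(✓)  --100(✓)  -0-00(✓)  -0-11  -01-0  -011-  -1-00(✓)  -10-0  0--00(✓)  001--  1--00(✓)  1--11  1-0-0  1-01-  10--0  10-1-  100--
size-2^3 implicants → ---00
Unchecked terms (primes): ---00, -0-11, -01-0, -011-, -10-0, 001--, 0100-, 1--11, 1-0-0, 1-01-, 10--0, 10-1-, 100--
Minterm coverage:
  m0 ⊆ ---00 [E]
  m3 ⊆ -0-11 [E]
  m4 ⊆ ---00,-01-0,001--
  m5 ⊆ 001-- [E]
  m6 ⊆ -01-0,-011-,001--
  m7 ⊆ -0-11,-011-,001--
  m8 ⊆ ---00,-10-0,0100-
  m9 ⊆ 0100- [E]
  m10 ⊆ -10-0 [E]
  m12 ⊆ ---00 [E]
  m16 ⊆ ---00,1-0-0,10--0,100--
  m17 ⊆ 100-- [E]
  m18 ⊆ 1-0-0,1-01-,10--0,10-1-,100--
  m19 ⊆ -0-11,1--11,1-01-,10-1-,100--
  m22 ⊆ -01-0,-011-,10--0,10-1-
  m23 ⊆ -0-11,-011-,1--11,10-1-
  m24 ⊆ ---00,-10-0,1-0-0
  m26 ⊆ -10-0,1-0-0,1-01-
  m28 ⊆ ---00 [E]
  m31 ⊆ 1--11 [E]
E = {---00, -0-11, -10-0, 001--, 0100-, 1--11, 100--}
Petrick residual → -01-0
Cover = d'e' + b'de + b'ce' + bc'e' + a'b'c + a'bc'd' + ade + ab'c'  |cover|=8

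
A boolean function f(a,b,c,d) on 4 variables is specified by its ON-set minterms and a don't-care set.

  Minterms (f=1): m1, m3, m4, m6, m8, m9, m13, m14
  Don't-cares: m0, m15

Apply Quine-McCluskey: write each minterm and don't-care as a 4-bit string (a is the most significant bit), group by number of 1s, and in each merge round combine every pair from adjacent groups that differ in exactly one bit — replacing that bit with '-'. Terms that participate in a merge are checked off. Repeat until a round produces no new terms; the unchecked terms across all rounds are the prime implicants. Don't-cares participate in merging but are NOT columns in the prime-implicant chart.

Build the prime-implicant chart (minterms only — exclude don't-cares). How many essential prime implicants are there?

2

size-2^0 implicants → 0000(✓)  0001(✓)  0011(✓)  0100(✓)  0110(✓)  1000(✓)  1001(✓)  1101(✓)  1110(✓)  1111(✓)
size-2^1 implicants → -000(✓)  -001(✓)  -110  0-00  00-1  000-(✓)  01-0  1-01  100-(✓)  11-1  111-
size-2^2 implicants → -00-
Unchecked terms (primes): -00-, -110, 0-00, 00-1, 01-0, 1-01, 11-1, 111-
Minterm coverage:
  m1 ⊆ -00-,00-1
  m3 ⊆ 00-1 [E]
  m4 ⊆ 0-00,01-0
  m6 ⊆ -110,01-0
  m8 ⊆ -00- [E]
  m9 ⊆ -00-,1-01
  m13 ⊆ 1-01,11-1
  m14 ⊆ -110,111-
E = {-00-, 00-1}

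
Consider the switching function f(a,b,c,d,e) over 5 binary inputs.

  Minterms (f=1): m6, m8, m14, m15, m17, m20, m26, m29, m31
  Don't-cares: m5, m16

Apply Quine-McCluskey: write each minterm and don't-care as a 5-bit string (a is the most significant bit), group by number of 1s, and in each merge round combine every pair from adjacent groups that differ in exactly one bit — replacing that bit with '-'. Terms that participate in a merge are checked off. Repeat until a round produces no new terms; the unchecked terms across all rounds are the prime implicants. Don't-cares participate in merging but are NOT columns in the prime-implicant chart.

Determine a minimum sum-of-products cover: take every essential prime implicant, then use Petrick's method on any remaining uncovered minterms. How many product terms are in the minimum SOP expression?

[col 0] 00101, 00110*, 01000, 01110*, 01111*, 10000*, 10001*, 10100*, 11010, 11101*, 11111*
[col 1] -1111, 0-110, 0111-, 10-00, 1000-, 111-1
Prime implicants: -1111, 0-110, 00101, 01000, 0111-, 10-00, 1000-, 11010, 111-1
PI chart (minterm → PIs covering it):
  6 | 0-110  (sole → essential)
  8 | 01000  (sole → essential)
  14 | 0-110,0111-
  15 | -1111,0111-
  17 | 1000-  (sole → essential)
  20 | 10-00  (sole → essential)
  26 | 11010  (sole → essential)
  29 | 111-1  (sole → essential)
  31 | -1111,111-1
Essential prime implicants: 0-110, 01000, 10-00, 1000-, 11010, 111-1
Petrick residual → -1111
Minimum SOP uses 7 PIs: bcde + a'cde' + a'bc'd'e' + ab'd'e' + ab'c'd' + abc'de' + abce

7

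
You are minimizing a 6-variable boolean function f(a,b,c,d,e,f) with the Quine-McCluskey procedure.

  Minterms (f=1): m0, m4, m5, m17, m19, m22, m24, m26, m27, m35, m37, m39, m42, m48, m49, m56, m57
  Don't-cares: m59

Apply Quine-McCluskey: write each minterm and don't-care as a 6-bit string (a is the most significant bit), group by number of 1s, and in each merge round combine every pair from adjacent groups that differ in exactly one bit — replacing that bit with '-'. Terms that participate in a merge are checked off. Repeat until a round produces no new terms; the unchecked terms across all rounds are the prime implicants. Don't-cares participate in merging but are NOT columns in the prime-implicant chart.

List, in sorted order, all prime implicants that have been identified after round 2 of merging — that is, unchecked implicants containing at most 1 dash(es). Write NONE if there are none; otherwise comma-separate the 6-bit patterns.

size-2^0 implicants → 000000(✓)  000100(✓)  000101(✓)  010001(✓)  010011(✓)  010110  011000(✓)  011010(✓)  011011(✓)  100011(✓)  100101(✓)  100111(✓)  101010  110000(✓)  110001(✓)  111000(✓)  111001(✓)  111011(✓)
size-2^1 implicants → -00101  -10001  -11000  -11011  000-00  00010-  01-011  0100-1  0110-0  01101-  100-11  1001-1  11-000(✓)  11-001(✓)  11000-(✓)  1110-1  11100-(✓)
size-2^2 implicants → 11-00-
Unchecked terms (primes): -00101, -10001, -11000, -11011, 000-00, 00010-, 01-011, 0100-1, 010110, 0110-0, 01101-, 100-11, 1001-1, 101010, 11-00-, 1110-1

-00101, -10001, -11000, -11011, 000-00, 00010-, 01-011, 0100-1, 010110, 0110-0, 01101-, 100-11, 1001-1, 101010, 1110-1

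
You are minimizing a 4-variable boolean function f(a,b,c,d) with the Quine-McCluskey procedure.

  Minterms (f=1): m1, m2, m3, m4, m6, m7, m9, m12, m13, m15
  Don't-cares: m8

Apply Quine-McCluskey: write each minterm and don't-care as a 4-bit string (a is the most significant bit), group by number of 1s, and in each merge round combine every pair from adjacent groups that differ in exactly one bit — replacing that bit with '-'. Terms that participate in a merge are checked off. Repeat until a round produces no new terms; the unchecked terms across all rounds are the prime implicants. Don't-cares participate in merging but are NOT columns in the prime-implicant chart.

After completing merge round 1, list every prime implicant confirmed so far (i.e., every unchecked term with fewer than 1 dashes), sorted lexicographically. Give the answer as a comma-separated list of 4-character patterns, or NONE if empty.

NONE

[col 0] 0001*, 0010*, 0011*, 0100*, 0110*, 0111*, 1000*, 1001*, 1100*, 1101*, 1111*
[col 1] -001, -100, -111, 0-10*, 0-11*, 00-1, 001-*, 01-0, 011-*, 1-00*, 1-01*, 100-*, 11-1, 110-*
[col 2] 0-1-, 1-0-
Prime implicants: -001, -100, -111, 0-1-, 00-1, 01-0, 1-0-, 11-1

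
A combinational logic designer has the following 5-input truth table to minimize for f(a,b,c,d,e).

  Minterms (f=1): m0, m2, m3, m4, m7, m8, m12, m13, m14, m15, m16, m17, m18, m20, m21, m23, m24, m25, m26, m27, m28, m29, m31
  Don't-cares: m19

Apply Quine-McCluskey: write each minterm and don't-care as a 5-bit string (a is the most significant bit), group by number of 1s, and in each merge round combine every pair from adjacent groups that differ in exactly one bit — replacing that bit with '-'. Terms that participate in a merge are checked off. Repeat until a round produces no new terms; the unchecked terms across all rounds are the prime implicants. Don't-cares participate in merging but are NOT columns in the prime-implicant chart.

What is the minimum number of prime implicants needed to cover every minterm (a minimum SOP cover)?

[col 0] 00000*, 00010*, 00011*, 00100*, 00111*, 01000*, 01100*, 01101*, 01110*, 01111*, 10000*, 10001*, 10010*, 10011*, 10100*, 10101*, 10111*, 11000*, 11001*, 11010*, 11011*, 11100*, 11101*, 11111*
[col 1] -0000*, -0010*, -0011*, -0100*, -0111*, -1000*, -1100*, -1101*, -1111*, 0-000*, 0-100*, 0-111*, 00-00*, 00-11*, 000-0*, 0001-*, 01-00*, 011-0*, 011-1*, 0110-*, 0111-*, 1-000*, 1-001*, 1-010*, 1-011*, 1-100*, 1-101*, 1-111*, 10-00*, 10-01*, 10-11*, 100-0*, 100-1*, 1000-*, 1001-*, 101-1*, 1010-*, 11-00*, 11-01*, 11-11*, 110-0*, 110-1*, 1100-*, 1101-*, 111-1*, 1110-*
[col 2] --000*, --100*, --111, -0-00*, -0-11, -00-0, -001-, -1-00*, -11-1, -110-, 0--00*, 011--, 1--00*, 1--01*, 1--11*, 1-0-0*, 1-0-1*, 1-00-*, 1-01-*, 1-1-1*, 1-10-*, 10--1*, 10-0-*, 100--*, 11--1*, 11-0-*, 110--*
[col 3] ---00, 1---1, 1--0-, 1-0--
Prime implicants: ---00, --111, -0-11, -00-0, -001-, -11-1, -110-, 011--, 1---1, 1--0-, 1-0--
PI chart (minterm → PIs covering it):
  0 | ---00,-00-0
  2 | -00-0,-001-
  3 | -0-11,-001-
  4 | ---00  (sole → essential)
  7 | --111,-0-11
  8 | ---00  (sole → essential)
  12 | ---00,-110-,011--
  13 | -11-1,-110-,011--
  14 | 011--  (sole → essential)
  15 | --111,-11-1,011--
  16 | ---00,-00-0,1--0-,1-0--
  17 | 1---1,1--0-,1-0--
  18 | -00-0,-001-,1-0--
  20 | ---00,1--0-
  21 | 1---1,1--0-
  23 | --111,-0-11,1---1
  24 | ---00,1--0-,1-0--
  25 | 1---1,1--0-,1-0--
  26 | 1-0--  (sole → essential)
  27 | 1---1,1-0--
  28 | ---00,-110-,1--0-
  29 | -11-1,-110-,1---1,1--0-
  31 | --111,-11-1,1---1
Essential prime implicants: ---00, 011--, 1-0--
Petrick residual → --111, -001-, 1---1
Minimum SOP uses 6 PIs: d'e' + cde + b'c'd + a'bc + ae + ac'

6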